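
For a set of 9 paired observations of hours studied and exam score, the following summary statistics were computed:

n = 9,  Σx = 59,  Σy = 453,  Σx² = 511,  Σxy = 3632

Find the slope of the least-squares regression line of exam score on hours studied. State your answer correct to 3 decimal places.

Sxx = Σx² − (Σx)²/n = 511 − 386.777778 = 124.222222
Sxy = Σxy − (Σx)(Σy)/n = 3632 − 2969.666667 = 662.333333
b = Sxy/Sxx = 662.333333/124.222222 = 5.331843

5.332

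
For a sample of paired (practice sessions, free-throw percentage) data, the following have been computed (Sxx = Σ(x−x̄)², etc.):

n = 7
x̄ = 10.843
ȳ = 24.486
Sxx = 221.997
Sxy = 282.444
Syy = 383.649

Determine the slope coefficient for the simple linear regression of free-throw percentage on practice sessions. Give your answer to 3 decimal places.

1.272

b = Sxy/Sxx = 282.444/221.997 = 1.272287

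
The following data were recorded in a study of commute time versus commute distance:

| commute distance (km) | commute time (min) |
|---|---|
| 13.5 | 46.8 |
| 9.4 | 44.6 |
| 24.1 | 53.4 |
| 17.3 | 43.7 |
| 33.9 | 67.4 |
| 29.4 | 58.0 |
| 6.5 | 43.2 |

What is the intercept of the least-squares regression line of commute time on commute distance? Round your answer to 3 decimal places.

n = 7, Σx = 134.1, Σy = 357.1, Σxy = 7364.85, Σx² = 3206.53
Sxx = Σx² − (Σx)²/n = 3206.53 − 2568.972857 = 637.557143
Sxy = Σxy − (Σx)(Σy)/n = 7364.85 − 6841.015714 = 523.834286
b = Sxy/Sxx = 523.834286/637.557143 = 0.821627
a = ȳ − b·x̄ = 51.014286 − 0.821627·19.157143 = 35.274256

35.274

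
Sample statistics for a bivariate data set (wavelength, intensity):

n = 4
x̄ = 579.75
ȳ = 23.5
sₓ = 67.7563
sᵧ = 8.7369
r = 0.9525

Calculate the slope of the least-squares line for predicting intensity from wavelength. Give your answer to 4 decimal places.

b = r · sᵧ/sₓ = 0.9525 · 8.7369/67.7563 = 0.122821

0.1228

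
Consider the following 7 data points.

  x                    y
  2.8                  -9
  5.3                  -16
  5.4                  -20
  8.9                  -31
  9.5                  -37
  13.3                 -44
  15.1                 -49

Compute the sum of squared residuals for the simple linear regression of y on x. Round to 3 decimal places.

35.290

n = 7, Σx = 60.3, Σy = -206, Σxy = -2170.5, Σx² = 639.45, Σy² = 7404
Sxx = Σx² − (Σx)²/n = 639.45 − 519.441429 = 120.008571
Sxy = Σxy − (Σx)(Σy)/n = -2170.5 − (-1774.542857) = -395.957143
Syy = Σy² − (Σy)²/n = 7404 − 6062.285714 = 1341.714286
b = Sxy/Sxx = -395.957143/120.008571 = -3.299407
SSE = Syy − b·Sxy = 1341.714286 − (-3.299407)·(-395.957143) = 35.290444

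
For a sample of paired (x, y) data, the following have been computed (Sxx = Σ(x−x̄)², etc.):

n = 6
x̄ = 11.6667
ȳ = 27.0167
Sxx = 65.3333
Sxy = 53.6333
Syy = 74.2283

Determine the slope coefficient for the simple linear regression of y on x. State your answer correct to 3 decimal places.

0.821

b = Sxy/Sxx = 53.6333/65.3333 = 0.820918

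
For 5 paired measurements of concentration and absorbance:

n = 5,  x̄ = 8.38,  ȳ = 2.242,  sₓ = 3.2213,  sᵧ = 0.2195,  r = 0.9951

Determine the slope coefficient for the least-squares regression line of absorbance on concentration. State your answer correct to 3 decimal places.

0.068

b = r · sᵧ/sₓ = 0.9951 · 0.2195/3.2213 = 0.067806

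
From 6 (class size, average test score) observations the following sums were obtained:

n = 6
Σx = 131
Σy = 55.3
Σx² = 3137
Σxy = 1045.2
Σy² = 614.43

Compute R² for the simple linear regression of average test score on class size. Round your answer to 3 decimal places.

Sxx = Σx² − (Σx)²/n = 3137 − 2860.166667 = 276.833333
Sxy = Σxy − (Σx)(Σy)/n = 1045.2 − 1207.383333 = -162.183333
Syy = Σy² − (Σy)²/n = 614.43 − 509.681667 = 104.748333
R² = Sxy²/(Sxx·Syy) = (-162.183333)²/(276.833333·104.748333) = 0.907083

0.907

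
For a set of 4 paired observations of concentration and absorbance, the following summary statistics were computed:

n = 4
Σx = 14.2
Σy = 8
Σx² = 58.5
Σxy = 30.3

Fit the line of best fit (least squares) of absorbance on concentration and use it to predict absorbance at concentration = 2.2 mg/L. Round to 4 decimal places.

1.6829

Sxx = Σx² − (Σx)²/n = 58.5 − 50.41 = 8.09
Sxy = Σxy − (Σx)(Σy)/n = 30.3 − 28.4 = 1.9
b = Sxy/Sxx = 1.9/8.09 = 0.234858
a = ȳ − b·x̄ = 2 − 0.234858·3.55 = 1.166255
ŷ(2.2) = a + b·2.2 = 1.166255 + 0.234858·2.2 = 1.682942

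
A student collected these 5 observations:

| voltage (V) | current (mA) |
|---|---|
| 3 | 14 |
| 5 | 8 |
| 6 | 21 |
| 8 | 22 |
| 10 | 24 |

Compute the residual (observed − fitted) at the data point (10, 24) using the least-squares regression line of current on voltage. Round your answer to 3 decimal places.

-0.507

n = 5, Σx = 32, Σy = 89, Σxy = 624, Σx² = 234
Sxx = Σx² − (Σx)²/n = 234 − 204.8 = 29.2
Sxy = Σxy − (Σx)(Σy)/n = 624 − 569.6 = 54.4
b = Sxy/Sxx = 54.4/29.2 = 1.863014
a = ȳ − b·x̄ = 17.8 − 1.863014·6.4 = 5.876712
ŷ(10) = 5.876712 + 1.863014·10 = 24.506849
residual = y − ŷ = 24 − 24.506849 = -0.506849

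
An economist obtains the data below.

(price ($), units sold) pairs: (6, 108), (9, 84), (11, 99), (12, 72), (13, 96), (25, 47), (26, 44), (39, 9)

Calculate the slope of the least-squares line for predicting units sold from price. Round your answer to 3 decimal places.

-2.903

n = 8, Σx = 141, Σy = 559, Σxy = 7275, Σx² = 3373
Sxx = Σx² − (Σx)²/n = 3373 − 2485.125 = 887.875
Sxy = Σxy − (Σx)(Σy)/n = 7275 − 9852.375 = -2577.375
b = Sxy/Sxx = -2577.375/887.875 = -2.902858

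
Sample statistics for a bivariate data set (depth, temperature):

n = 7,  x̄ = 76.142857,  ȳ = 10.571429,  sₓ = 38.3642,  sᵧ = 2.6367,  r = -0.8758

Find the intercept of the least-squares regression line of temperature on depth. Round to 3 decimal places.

15.155

b = r · sᵧ/sₓ = -0.8758 · 2.6367/38.3642 = -0.060192
a = ȳ − b·x̄ = 10.571429 − (-0.060192)·76.142857 = 15.154628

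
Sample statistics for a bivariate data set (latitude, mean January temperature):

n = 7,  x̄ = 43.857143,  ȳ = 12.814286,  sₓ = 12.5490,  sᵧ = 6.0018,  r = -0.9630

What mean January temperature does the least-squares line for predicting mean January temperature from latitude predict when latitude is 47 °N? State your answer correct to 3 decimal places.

b = r · sᵧ/sₓ = -0.963 · 6.0018/12.549 = -0.460573
a = ȳ − b·x̄ = 12.814286 − (-0.460573)·43.857143 = 33.013712
ŷ(47) = a + b·47 = 33.013712 + (-0.460573)·47 = 11.366770

11.367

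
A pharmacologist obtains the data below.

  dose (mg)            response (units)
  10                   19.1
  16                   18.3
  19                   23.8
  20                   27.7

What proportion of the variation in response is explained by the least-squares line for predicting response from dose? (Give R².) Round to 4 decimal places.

n = 4, Σx = 65, Σy = 88.9, Σxy = 1490, Σx² = 1117, Σy² = 2033.43
Sxx = Σx² − (Σx)²/n = 1117 − 1056.25 = 60.75
Sxy = Σxy − (Σx)(Σy)/n = 1490 − 1444.625 = 45.375
Syy = Σy² − (Σy)²/n = 2033.43 − 1975.8025 = 57.6275
R² = Sxy²/(Sxx·Syy) = (45.375)²/(60.75·57.6275) = 0.588108

0.5881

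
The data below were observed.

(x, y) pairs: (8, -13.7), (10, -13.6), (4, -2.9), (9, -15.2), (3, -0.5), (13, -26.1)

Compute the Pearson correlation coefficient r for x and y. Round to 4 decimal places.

n = 6, Σx = 47, Σy = -72, Σxy = -734.8, Σx² = 439, Σy² = 1293.56
Sxx = Σx² − (Σx)²/n = 439 − 368.166667 = 70.833333
Sxy = Σxy − (Σx)(Σy)/n = -734.8 − (-564) = -170.8
Syy = Σy² − (Σy)²/n = 1293.56 − 864 = 429.56
r = Sxy/√(Sxx·Syy) = -170.8/√(30427.166667) = -170.8/174.433846 = -0.979168

-0.9792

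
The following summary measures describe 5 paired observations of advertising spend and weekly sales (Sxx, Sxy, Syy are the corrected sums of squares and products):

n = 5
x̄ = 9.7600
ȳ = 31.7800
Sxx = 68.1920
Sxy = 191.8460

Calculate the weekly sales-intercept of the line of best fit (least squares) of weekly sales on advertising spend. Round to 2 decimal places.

4.32

b = Sxy/Sxx = 191.846/68.192 = 2.813321
a = ȳ − b·x̄ = 31.78 − 2.813321·9.76 = 4.321985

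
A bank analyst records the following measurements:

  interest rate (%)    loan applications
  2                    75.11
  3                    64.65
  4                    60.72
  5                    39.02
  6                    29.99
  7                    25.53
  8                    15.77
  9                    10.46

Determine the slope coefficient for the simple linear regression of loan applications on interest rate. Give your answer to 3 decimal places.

n = 8, Σx = 44, Σy = 321.25, Σxy = 1361.1, Σx² = 284
Sxx = Σx² − (Σx)²/n = 284 − 242 = 42
Sxy = Σxy − (Σx)(Σy)/n = 1361.1 − 1766.875 = -405.775
b = Sxy/Sxx = -405.775/42 = -9.661310

-9.661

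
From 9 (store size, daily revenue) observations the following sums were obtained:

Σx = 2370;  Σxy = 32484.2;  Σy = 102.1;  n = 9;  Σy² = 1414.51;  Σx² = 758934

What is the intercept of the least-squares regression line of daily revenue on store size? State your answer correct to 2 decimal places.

Sxx = Σx² − (Σx)²/n = 758934 − 624100 = 134834
Sxy = Σxy − (Σx)(Σy)/n = 32484.2 − 26886.333333 = 5597.866667
b = Sxy/Sxx = 5597.866667/134834 = 0.041517
a = ȳ − b·x̄ = 11.344444 − 0.041517·263.333333 = 0.411706

0.41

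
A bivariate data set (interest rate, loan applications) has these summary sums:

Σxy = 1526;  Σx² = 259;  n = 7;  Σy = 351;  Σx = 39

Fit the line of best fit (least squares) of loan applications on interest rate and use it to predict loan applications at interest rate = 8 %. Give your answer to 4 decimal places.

25.1336

Sxx = Σx² − (Σx)²/n = 259 − 217.285714 = 41.714286
Sxy = Σxy − (Σx)(Σy)/n = 1526 − 1955.571429 = -429.571429
b = Sxy/Sxx = -429.571429/41.714286 = -10.297945
a = ȳ − b·x̄ = 50.142857 − (-10.297945)·5.571429 = 107.517123
ŷ(8) = a + b·8 = 107.517123 + (-10.297945)·8 = 25.133562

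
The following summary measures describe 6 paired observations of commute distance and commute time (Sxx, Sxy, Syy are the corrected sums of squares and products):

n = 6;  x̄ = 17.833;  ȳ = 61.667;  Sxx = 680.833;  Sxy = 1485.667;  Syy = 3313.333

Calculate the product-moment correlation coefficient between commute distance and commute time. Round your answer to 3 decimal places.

r = Sxy/√(Sxx·Syy) = 1485.667/√(2255826.446389) = 1485.667/1501.940893 = 0.989165

0.989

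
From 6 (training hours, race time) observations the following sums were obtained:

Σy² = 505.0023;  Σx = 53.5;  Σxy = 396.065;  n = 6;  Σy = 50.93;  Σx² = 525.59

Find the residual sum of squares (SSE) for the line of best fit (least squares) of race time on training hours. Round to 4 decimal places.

Sxx = Σx² − (Σx)²/n = 525.59 − 477.041667 = 48.548333
Sxy = Σxy − (Σx)(Σy)/n = 396.065 − 454.125833 = -58.060833
Syy = Σy² − (Σy)²/n = 505.0023 − 432.310817 = 72.691483
b = Sxy/Sxx = -58.060833/48.548333 = -1.195939
SSE = Syy − b·Sxy = 72.691483 − (-1.195939)·(-58.060833) = 3.254283

3.2543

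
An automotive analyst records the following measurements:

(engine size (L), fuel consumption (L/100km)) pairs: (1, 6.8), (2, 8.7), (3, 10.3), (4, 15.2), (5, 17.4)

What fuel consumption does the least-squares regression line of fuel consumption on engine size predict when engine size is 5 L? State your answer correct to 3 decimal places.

n = 5, Σx = 15, Σy = 58.4, Σxy = 202.9, Σx² = 55
Sxx = Σx² − (Σx)²/n = 55 − 45 = 10
Sxy = Σxy − (Σx)(Σy)/n = 202.9 − 175.2 = 27.7
b = Sxy/Sxx = 27.7/10 = 2.77
a = ȳ − b·x̄ = 11.68 − 2.77·3 = 3.37
ŷ(5) = a + b·5 = 3.37 + 2.77·5 = 17.22

17.220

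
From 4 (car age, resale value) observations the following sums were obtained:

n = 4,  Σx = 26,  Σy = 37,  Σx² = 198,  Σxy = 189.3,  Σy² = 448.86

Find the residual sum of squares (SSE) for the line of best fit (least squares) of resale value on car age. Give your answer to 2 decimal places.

Sxx = Σx² − (Σx)²/n = 198 − 169 = 29
Sxy = Σxy − (Σx)(Σy)/n = 189.3 − 240.5 = -51.2
Syy = Σy² − (Σy)²/n = 448.86 − 342.25 = 106.61
b = Sxy/Sxx = -51.2/29 = -1.765517
SSE = Syy − b·Sxy = 106.61 − (-1.765517)·(-51.2) = 16.215517

16.22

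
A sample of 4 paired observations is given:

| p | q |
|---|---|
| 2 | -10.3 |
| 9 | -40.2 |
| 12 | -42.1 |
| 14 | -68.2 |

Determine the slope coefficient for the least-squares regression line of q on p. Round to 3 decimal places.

n = 4, Σx = 37, Σy = -160.8, Σxy = -1842.4, Σx² = 425
Sxx = Σx² − (Σx)²/n = 425 − 342.25 = 82.75
Sxy = Σxy − (Σx)(Σy)/n = -1842.4 − (-1487.4) = -355
b = Sxy/Sxx = -355/82.75 = -4.290030

-4.290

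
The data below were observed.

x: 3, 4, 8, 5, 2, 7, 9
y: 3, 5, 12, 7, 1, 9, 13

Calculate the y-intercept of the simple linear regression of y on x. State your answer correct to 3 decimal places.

-2.041

n = 7, Σx = 38, Σy = 50, Σxy = 342, Σx² = 248
Sxx = Σx² − (Σx)²/n = 248 − 206.285714 = 41.714286
Sxy = Σxy − (Σx)(Σy)/n = 342 − 271.428571 = 70.571429
b = Sxy/Sxx = 70.571429/41.714286 = 1.691781
a = ȳ − b·x̄ = 7.142857 − 1.691781·5.428571 = -2.041096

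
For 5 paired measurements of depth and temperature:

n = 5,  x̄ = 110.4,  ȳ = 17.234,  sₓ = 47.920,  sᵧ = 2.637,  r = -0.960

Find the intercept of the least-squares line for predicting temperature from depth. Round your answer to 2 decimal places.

b = r · sᵧ/sₓ = -0.96 · 2.637/47.92 = -0.052828
a = ȳ − b·x̄ = 17.234 − (-0.052828)·110.4 = 23.066216

23.07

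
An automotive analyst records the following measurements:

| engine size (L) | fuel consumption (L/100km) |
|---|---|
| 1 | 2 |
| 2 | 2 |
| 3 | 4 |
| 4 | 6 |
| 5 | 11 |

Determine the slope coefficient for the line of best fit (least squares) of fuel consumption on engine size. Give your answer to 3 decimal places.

n = 5, Σx = 15, Σy = 25, Σxy = 97, Σx² = 55
Sxx = Σx² − (Σx)²/n = 55 − 45 = 10
Sxy = Σxy − (Σx)(Σy)/n = 97 − 75 = 22
b = Sxy/Sxx = 22/10 = 2.2

2.200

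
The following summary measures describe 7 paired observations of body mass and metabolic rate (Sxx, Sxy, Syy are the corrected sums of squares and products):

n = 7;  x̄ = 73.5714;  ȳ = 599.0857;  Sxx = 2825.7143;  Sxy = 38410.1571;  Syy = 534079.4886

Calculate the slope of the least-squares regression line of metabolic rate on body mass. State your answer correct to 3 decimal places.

13.593

b = Sxy/Sxx = 38410.1571/2825.7143 = 13.593079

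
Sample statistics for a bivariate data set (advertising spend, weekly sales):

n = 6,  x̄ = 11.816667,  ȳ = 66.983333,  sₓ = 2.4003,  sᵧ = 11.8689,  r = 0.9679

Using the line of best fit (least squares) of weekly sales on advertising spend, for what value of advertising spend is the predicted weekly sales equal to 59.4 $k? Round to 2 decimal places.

b = r · sᵧ/sₓ = 0.9679 · 11.8689/2.4003 = 4.786030
a = ȳ − b·x̄ = 66.983333 − 4.786030·11.816667 = 10.428408
Set a + b·x = 59.4: x = (59.4 − 10.428408) / 4.786030 = 10.232195

10.23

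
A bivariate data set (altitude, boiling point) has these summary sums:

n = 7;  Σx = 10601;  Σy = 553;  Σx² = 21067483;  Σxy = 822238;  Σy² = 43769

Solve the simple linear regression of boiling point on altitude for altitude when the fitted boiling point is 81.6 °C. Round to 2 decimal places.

659.24

Sxx = Σx² − (Σx)²/n = 21067483 − 16054457.285714 = 5013025.714286
Sxy = Σxy − (Σx)(Σy)/n = 822238 − 837479 = -15241
b = Sxy/Sxx = -15241/5013025.714286 = -0.003040
a = ȳ − b·x̄ = 79 − (-0.003040)·1514.428571 = 83.604286
Set a + b·x = 81.6: x = (81.6 − 83.604286) / (-0.003040) = 659.244078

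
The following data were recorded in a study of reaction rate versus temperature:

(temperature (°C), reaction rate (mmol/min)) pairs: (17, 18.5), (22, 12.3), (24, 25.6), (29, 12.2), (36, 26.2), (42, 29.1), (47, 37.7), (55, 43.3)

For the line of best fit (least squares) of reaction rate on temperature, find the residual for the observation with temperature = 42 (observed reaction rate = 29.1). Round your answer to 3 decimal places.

-2.373

n = 8, Σx = 272, Σy = 204.9, Σxy = 7872.1, Σx² = 10484
Sxx = Σx² − (Σx)²/n = 10484 − 9248 = 1236
Sxy = Σxy − (Σx)(Σy)/n = 7872.1 − 6966.6 = 905.5
b = Sxy/Sxx = 905.5/1236 = 0.732605
a = ȳ − b·x̄ = 25.6125 − 0.732605·34 = 0.703924
ŷ(42) = 0.703924 + 0.732605·42 = 31.473341
residual = y − ŷ = 29.1 − 31.473341 = -2.373341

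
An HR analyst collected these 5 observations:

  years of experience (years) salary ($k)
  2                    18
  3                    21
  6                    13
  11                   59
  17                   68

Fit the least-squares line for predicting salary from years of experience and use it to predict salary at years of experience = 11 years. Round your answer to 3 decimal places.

47.910

n = 5, Σx = 39, Σy = 179, Σxy = 1982, Σx² = 459
Sxx = Σx² − (Σx)²/n = 459 − 304.2 = 154.8
Sxy = Σxy − (Σx)(Σy)/n = 1982 − 1396.2 = 585.8
b = Sxy/Sxx = 585.8/154.8 = 3.784238
a = ȳ − b·x̄ = 35.8 − 3.784238·7.8 = 6.282946
ŷ(11) = a + b·11 = 6.282946 + 3.784238·11 = 47.909561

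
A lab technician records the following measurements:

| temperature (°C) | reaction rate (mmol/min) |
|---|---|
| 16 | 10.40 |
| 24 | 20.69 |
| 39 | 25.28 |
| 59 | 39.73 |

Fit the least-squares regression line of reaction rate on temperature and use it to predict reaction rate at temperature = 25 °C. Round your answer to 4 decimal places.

18.0266

n = 4, Σx = 138, Σy = 96.1, Σxy = 3992.95, Σx² = 5834
Sxx = Σx² − (Σx)²/n = 5834 − 4761 = 1073
Sxy = Σxy − (Σx)(Σy)/n = 3992.95 − 3315.45 = 677.5
b = Sxy/Sxx = 677.5/1073 = 0.631407
a = ȳ − b·x̄ = 24.025 − 0.631407·34.5 = 2.241449
ŷ(25) = a + b·25 = 2.241449 + 0.631407·25 = 18.026631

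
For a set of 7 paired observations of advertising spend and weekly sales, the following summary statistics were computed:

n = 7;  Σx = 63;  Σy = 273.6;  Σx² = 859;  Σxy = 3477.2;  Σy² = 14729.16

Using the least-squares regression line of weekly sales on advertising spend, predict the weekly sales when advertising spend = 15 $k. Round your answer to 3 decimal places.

59.938

Sxx = Σx² − (Σx)²/n = 859 − 567 = 292
Sxy = Σxy − (Σx)(Σy)/n = 3477.2 − 2462.4 = 1014.8
b = Sxy/Sxx = 1014.8/292 = 3.475342
a = ȳ − b·x̄ = 39.085714 − 3.475342·9 = 7.807632
ŷ(15) = a + b·15 = 7.807632 + 3.475342·15 = 59.937769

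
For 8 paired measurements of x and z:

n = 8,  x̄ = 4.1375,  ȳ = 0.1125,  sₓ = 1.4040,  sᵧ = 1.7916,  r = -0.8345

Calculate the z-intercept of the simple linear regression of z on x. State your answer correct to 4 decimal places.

4.5184

b = r · sᵧ/sₓ = -0.8345 · 1.7916/1.404 = -1.064879
a = ȳ − b·x̄ = 0.1125 − (-1.064879)·4.1375 = 4.518437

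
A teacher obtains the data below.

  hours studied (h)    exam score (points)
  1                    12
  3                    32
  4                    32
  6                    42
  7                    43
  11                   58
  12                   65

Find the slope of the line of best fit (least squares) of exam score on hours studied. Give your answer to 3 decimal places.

n = 7, Σx = 44, Σy = 284, Σxy = 2207, Σx² = 376
Sxx = Σx² − (Σx)²/n = 376 − 276.571429 = 99.428571
Sxy = Σxy − (Σx)(Σy)/n = 2207 − 1785.142857 = 421.857143
b = Sxy/Sxx = 421.857143/99.428571 = 4.242816

4.243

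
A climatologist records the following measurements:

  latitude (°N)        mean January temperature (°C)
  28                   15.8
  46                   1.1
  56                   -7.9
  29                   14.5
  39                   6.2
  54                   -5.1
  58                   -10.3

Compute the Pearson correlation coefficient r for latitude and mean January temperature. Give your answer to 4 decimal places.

n = 7, Σx = 310, Σy = 14.3, Σxy = -159.9, Σx² = 14678, Σy² = 694.05
Sxx = Σx² − (Σx)²/n = 14678 − 13728.571429 = 949.428571
Sxy = Σxy − (Σx)(Σy)/n = -159.9 − 633.285714 = -793.185714
Syy = Σy² − (Σy)²/n = 694.05 − 29.212857 = 664.837143
r = Sxy/√(Sxx·Syy) = -793.185714/√(631215.378776) = -793.185714/794.490641 = -0.998358

-0.9984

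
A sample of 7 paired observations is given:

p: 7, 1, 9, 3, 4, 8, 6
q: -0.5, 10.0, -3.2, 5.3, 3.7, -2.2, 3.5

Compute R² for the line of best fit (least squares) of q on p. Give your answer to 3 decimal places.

n = 7, Σx = 38, Σy = 16.6, Σxy = 11.8, Σx² = 256, Σy² = 169.36
Sxx = Σx² − (Σx)²/n = 256 − 206.285714 = 49.714286
Sxy = Σxy − (Σx)(Σy)/n = 11.8 − 90.114286 = -78.314286
Syy = Σy² − (Σy)²/n = 169.36 − 39.365714 = 129.994286
R² = Sxy²/(Sxx·Syy) = (-78.314286)²/(49.714286·129.994286) = 0.949023

0.949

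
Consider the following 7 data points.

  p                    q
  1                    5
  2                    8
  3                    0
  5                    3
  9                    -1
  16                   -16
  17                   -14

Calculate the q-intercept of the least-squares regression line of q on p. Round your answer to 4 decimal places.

n = 7, Σx = 53, Σy = -15, Σxy = -467, Σx² = 665
Sxx = Σx² − (Σx)²/n = 665 − 401.285714 = 263.714286
Sxy = Σxy − (Σx)(Σy)/n = -467 − (-113.571429) = -353.428571
b = Sxy/Sxx = -353.428571/263.714286 = -1.340195
a = ȳ − b·x̄ = -2.142857 − (-1.340195)·7.571429 = 8.004334

8.0043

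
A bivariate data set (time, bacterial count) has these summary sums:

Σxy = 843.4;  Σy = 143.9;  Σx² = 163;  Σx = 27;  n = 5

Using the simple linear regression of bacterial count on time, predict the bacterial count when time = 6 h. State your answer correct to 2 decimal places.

31.09

Sxx = Σx² − (Σx)²/n = 163 − 145.8 = 17.2
Sxy = Σxy − (Σx)(Σy)/n = 843.4 − 777.06 = 66.34
b = Sxy/Sxx = 66.34/17.2 = 3.856977
a = ȳ − b·x̄ = 28.78 − 3.856977·5.4 = 7.952326
ŷ(6) = a + b·6 = 7.952326 + 3.856977·6 = 31.094186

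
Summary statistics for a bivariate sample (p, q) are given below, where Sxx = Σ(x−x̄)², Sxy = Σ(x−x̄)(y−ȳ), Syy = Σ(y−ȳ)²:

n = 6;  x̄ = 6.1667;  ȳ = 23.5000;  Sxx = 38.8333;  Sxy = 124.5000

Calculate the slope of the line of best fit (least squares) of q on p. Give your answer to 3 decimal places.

b = Sxy/Sxx = 124.5/38.8333 = 3.206011

3.206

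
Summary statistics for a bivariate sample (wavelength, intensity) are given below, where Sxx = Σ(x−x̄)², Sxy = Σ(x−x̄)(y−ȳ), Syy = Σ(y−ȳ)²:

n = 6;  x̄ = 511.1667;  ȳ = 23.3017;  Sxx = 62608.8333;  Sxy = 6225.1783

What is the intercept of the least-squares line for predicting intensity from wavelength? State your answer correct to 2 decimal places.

-27.52

b = Sxy/Sxx = 6225.1783/62608.8333 = 0.099430
a = ȳ − b·x̄ = 23.3017 − 0.099430·511.1667 = -27.523458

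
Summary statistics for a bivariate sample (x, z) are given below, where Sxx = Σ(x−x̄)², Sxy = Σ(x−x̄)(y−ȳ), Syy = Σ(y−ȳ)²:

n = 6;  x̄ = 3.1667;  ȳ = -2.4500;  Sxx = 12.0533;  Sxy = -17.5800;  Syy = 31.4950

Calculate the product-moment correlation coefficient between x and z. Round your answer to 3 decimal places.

r = Sxy/√(Sxx·Syy) = -17.58/√(379.618683) = -17.58/19.483806 = -0.902288

-0.902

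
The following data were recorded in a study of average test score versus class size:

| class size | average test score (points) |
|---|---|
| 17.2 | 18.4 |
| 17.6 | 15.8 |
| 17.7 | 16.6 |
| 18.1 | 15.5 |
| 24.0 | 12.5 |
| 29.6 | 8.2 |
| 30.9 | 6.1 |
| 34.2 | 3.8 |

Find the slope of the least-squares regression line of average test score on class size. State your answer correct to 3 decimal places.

-0.764

n = 8, Σx = 189.3, Σy = 96.9, Σxy = 2030.1, Σx² = 4823.11
Sxx = Σx² − (Σx)²/n = 4823.11 − 4479.31125 = 343.79875
Sxy = Σxy − (Σx)(Σy)/n = 2030.1 − 2292.89625 = -262.79625
b = Sxy/Sxx = -262.79625/343.79875 = -0.764390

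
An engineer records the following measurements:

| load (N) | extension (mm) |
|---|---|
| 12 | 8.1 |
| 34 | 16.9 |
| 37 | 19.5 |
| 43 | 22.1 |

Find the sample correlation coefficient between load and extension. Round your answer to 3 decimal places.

n = 4, Σx = 126, Σy = 66.6, Σxy = 2343.6, Σx² = 4518, Σy² = 1219.88
Sxx = Σx² − (Σx)²/n = 4518 − 3969 = 549
Sxy = Σxy − (Σx)(Σy)/n = 2343.6 − 2097.9 = 245.7
Syy = Σy² − (Σy)²/n = 1219.88 − 1108.89 = 110.99
r = Sxy/√(Sxx·Syy) = 245.7/√(60933.51) = 245.7/246.847139 = 0.995353

0.995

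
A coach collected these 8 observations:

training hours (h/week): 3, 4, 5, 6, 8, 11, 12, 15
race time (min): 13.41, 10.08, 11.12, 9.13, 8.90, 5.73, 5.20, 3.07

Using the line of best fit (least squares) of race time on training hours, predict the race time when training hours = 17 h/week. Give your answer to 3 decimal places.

n = 8, Σx = 64, Σy = 66.64, Σxy = 433.61, Σx² = 640
Sxx = Σx² − (Σx)²/n = 640 − 512 = 128
Sxy = Σxy − (Σx)(Σy)/n = 433.61 − 533.12 = -99.51
b = Sxy/Sxx = -99.51/128 = -0.777422
a = ȳ − b·x̄ = 8.33 − (-0.777422)·8 = 14.549375
ŷ(17) = a + b·17 = 14.549375 + (-0.777422)·17 = 1.333203

1.333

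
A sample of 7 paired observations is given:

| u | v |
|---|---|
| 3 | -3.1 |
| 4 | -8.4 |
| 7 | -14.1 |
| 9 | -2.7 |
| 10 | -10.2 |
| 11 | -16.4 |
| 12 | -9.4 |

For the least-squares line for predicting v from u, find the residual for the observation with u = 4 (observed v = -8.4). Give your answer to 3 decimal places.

n = 7, Σx = 56, Σy = -64.3, Σxy = -561.1, Σx² = 520
Sxx = Σx² − (Σx)²/n = 520 − 448 = 72
Sxy = Σxy − (Σx)(Σy)/n = -561.1 − (-514.4) = -46.7
b = Sxy/Sxx = -46.7/72 = -0.648611
a = ȳ − b·x̄ = -9.185714 − (-0.648611)·8 = -3.996825
ŷ(4) = -3.996825 + (-0.648611)·4 = -6.591270
residual = y − ŷ = -8.4 − (-6.591270) = -1.808730

-1.809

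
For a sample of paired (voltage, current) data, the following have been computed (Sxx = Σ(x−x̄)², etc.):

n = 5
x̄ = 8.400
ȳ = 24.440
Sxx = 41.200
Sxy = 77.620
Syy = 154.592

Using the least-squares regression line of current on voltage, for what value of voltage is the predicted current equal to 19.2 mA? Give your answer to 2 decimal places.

5.62

b = Sxy/Sxx = 77.62/41.2 = 1.883981
a = ȳ − b·x̄ = 24.44 − 1.883981·8.4 = 8.614563
Set a + b·x = 19.2: x = (19.2 − 8.614563) / 1.883981 = 5.618655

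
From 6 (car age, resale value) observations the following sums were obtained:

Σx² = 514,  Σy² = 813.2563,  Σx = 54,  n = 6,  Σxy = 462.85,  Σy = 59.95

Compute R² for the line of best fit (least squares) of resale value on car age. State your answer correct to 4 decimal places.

Sxx = Σx² − (Σx)²/n = 514 − 486 = 28
Sxy = Σxy − (Σx)(Σy)/n = 462.85 − 539.55 = -76.7
Syy = Σy² − (Σy)²/n = 813.2563 − 599.000417 = 214.255883
R² = Sxy²/(Sxx·Syy) = (-76.7)²/(28·214.255883) = 0.980618

0.9806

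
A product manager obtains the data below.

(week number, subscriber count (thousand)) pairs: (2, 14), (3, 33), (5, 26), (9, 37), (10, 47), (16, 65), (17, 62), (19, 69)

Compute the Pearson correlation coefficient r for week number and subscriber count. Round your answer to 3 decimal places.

n = 8, Σx = 81, Σy = 353, Σxy = 4465, Σx² = 1125, Σy² = 18369
Sxx = Σx² − (Σx)²/n = 1125 − 820.125 = 304.875
Sxy = Σxy − (Σx)(Σy)/n = 4465 − 3574.125 = 890.875
Syy = Σy² − (Σy)²/n = 18369 − 15576.125 = 2792.875
r = Sxy/√(Sxx·Syy) = 890.875/√(851477.765625) = 890.875/922.755529 = 0.965451

0.965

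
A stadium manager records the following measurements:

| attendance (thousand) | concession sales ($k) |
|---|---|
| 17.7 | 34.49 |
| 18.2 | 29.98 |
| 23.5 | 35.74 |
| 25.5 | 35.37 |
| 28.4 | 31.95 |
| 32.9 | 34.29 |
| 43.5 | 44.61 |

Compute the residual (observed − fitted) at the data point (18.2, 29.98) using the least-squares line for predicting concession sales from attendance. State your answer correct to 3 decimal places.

n = 7, Σx = 189.7, Σy = 246.43, Σxy = 6873.99, Σx² = 5628.25
Sxx = Σx² − (Σx)²/n = 5628.25 − 5140.87 = 487.38
Sxy = Σxy − (Σx)(Σy)/n = 6873.99 − 6678.253 = 195.737
b = Sxy/Sxx = 195.737/487.38 = 0.401611
a = ȳ − b·x̄ = 35.204286 − 0.401611·27.1 = 24.320637
ŷ(18.2) = 24.320637 + 0.401611·18.2 = 31.629951
residual = y − ŷ = 29.98 − 31.629951 = -1.649951

-1.650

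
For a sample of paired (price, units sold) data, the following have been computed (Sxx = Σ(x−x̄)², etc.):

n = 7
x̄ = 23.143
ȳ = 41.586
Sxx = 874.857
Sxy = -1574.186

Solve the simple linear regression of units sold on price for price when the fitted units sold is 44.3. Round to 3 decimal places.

21.635

b = Sxy/Sxx = -1574.186/874.857 = -1.799364
a = ȳ − b·x̄ = 41.586 − (-1.799364)·23.143 = 83.228676
Set a + b·x = 44.3: x = (44.3 − 83.228676) / (-1.799364) = 21.634689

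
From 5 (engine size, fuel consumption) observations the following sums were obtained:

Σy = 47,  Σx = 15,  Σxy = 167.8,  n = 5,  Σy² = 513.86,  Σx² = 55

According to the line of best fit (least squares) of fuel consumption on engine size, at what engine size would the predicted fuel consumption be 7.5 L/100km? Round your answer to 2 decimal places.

Sxx = Σx² − (Σx)²/n = 55 − 45 = 10
Sxy = Σxy − (Σx)(Σy)/n = 167.8 − 141 = 26.8
b = Sxy/Sxx = 26.8/10 = 2.68
a = ȳ − b·x̄ = 9.4 − 2.68·3 = 1.36
Set a + b·x = 7.5: x = (7.5 − 1.36) / 2.68 = 2.291045

2.29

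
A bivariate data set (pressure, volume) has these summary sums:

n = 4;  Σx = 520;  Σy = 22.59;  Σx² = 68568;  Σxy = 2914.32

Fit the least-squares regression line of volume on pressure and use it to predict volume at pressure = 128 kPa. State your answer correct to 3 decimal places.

Sxx = Σx² − (Σx)²/n = 68568 − 67600 = 968
Sxy = Σxy − (Σx)(Σy)/n = 2914.32 − 2936.7 = -22.38
b = Sxy/Sxx = -22.38/968 = -0.023120
a = ȳ − b·x̄ = 5.6475 − (-0.023120)·130 = 8.653079
ŷ(128) = a + b·128 = 8.653079 + (-0.023120)·128 = 5.693740

5.694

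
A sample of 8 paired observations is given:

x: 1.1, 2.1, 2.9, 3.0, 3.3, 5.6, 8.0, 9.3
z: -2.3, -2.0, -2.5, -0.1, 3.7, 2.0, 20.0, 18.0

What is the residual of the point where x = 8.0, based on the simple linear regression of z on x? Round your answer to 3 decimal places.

n = 8, Σx = 35.3, Σy = 36.8, Σxy = 336.53, Σx² = 215.77
Sxx = Σx² − (Σx)²/n = 215.77 − 155.76125 = 60.00875
Sxy = Σxy − (Σx)(Σy)/n = 336.53 − 162.38 = 174.15
b = Sxy/Sxx = 174.15/60.00875 = 2.902077
a = ȳ − b·x̄ = 4.6 − 2.902077·4.4125 = -8.205414
ŷ(8.0) = -8.205414 + 2.902077·8 = 15.011200
residual = y − ŷ = 20.0 − 15.011200 = 4.988800

4.989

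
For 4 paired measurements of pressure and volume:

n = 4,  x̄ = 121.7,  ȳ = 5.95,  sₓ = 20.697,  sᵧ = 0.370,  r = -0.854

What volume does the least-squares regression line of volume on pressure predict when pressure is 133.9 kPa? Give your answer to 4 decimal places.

b = r · sᵧ/sₓ = -0.854 · 0.37/20.697 = -0.015267
a = ȳ − b·x̄ = 5.95 − (-0.015267)·121.7 = 7.807987
ŷ(133.9) = a + b·133.9 = 7.807987 + (-0.015267)·133.9 = 5.763743

5.7637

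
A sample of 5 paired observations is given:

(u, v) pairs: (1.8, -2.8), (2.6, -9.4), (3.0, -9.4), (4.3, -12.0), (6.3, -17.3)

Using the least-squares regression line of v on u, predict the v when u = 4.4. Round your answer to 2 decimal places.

-12.44

n = 5, Σx = 18, Σy = -50.9, Σxy = -218.27, Σx² = 77.18
Sxx = Σx² − (Σx)²/n = 77.18 − 64.8 = 12.38
Sxy = Σxy − (Σx)(Σy)/n = -218.27 − (-183.24) = -35.03
b = Sxy/Sxx = -35.03/12.38 = -2.829564
a = ȳ − b·x̄ = -10.18 − (-2.829564)·3.6 = 0.006430
ŷ(4.4) = a + b·4.4 = 0.006430 + (-2.829564)·4.4 = -12.443651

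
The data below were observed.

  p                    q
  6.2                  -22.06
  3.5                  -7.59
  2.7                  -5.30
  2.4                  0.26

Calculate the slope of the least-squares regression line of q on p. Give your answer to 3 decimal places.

n = 4, Σx = 14.8, Σy = -34.69, Σxy = -177.023, Σx² = 63.74
Sxx = Σx² − (Σx)²/n = 63.74 − 54.76 = 8.98
Sxy = Σxy − (Σx)(Σy)/n = -177.023 − (-128.353) = -48.67
b = Sxy/Sxx = -48.67/8.98 = -5.419822

-5.420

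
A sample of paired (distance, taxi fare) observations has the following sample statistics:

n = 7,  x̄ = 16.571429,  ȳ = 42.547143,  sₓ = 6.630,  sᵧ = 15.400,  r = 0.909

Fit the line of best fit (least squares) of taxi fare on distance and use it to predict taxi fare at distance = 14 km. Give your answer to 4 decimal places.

37.1178

b = r · sᵧ/sₓ = 0.909 · 15.4/6.63 = 2.111403
a = ȳ − b·x̄ = 42.547143 − 2.111403·16.571429 = 7.558183
ŷ(14) = a + b·14 = 7.558183 + 2.111403·14 = 37.117821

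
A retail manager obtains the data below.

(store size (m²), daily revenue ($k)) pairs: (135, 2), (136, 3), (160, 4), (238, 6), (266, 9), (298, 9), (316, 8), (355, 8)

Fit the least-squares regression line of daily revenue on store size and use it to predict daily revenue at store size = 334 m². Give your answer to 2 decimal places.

8.99

n = 8, Σx = 1904, Σy = 49, Σxy = 13190, Σx² = 504406
Sxx = Σx² − (Σx)²/n = 504406 − 453152 = 51254
Sxy = Σxy − (Σx)(Σy)/n = 13190 − 11662 = 1528
b = Sxy/Sxx = 1528/51254 = 0.029812
a = ȳ − b·x̄ = 6.125 − 0.029812·238 = -0.970329
ŷ(334) = a + b·334 = -0.970329 + 0.029812·334 = 8.986982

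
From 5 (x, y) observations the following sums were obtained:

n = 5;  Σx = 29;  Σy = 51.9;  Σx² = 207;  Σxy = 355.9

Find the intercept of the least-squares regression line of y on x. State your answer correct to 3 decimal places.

Sxx = Σx² − (Σx)²/n = 207 − 168.2 = 38.8
Sxy = Σxy − (Σx)(Σy)/n = 355.9 − 301.02 = 54.88
b = Sxy/Sxx = 54.88/38.8 = 1.414433
a = ȳ − b·x̄ = 10.38 − 1.414433·5.8 = 2.176289

2.176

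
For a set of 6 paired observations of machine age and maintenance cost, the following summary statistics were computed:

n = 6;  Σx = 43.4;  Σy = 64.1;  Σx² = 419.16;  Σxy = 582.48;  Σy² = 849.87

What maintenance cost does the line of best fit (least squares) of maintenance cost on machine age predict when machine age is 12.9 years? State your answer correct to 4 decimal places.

Sxx = Σx² − (Σx)²/n = 419.16 − 313.926667 = 105.233333
Sxy = Σxy − (Σx)(Σy)/n = 582.48 − 463.656667 = 118.823333
b = Sxy/Sxx = 118.823333/105.233333 = 1.129142
a = ȳ − b·x̄ = 10.683333 − 1.129142·7.233333 = 2.515876
ŷ(12.9) = a + b·12.9 = 2.515876 + 1.129142·12.9 = 17.081802

17.0818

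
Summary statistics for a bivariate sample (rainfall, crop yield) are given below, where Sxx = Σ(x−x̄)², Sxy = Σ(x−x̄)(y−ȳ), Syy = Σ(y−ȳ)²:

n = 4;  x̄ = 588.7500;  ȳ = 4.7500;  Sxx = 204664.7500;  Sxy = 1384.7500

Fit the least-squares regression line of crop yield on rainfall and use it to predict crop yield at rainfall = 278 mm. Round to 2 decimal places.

b = Sxy/Sxx = 1384.75/204664.75 = 0.006766
a = ȳ − b·x̄ = 4.75 − 0.006766·588.75 = 0.766551
ŷ(278) = a + b·278 = 0.766551 + 0.006766·278 = 2.647483

2.65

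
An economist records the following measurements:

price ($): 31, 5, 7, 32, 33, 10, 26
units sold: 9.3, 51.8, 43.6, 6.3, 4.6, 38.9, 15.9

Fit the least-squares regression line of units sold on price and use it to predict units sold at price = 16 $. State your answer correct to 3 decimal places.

n = 7, Σx = 144, Σy = 170.4, Σxy = 2008.3, Σx² = 3924
Sxx = Σx² − (Σx)²/n = 3924 − 2962.285714 = 961.714286
Sxy = Σxy − (Σx)(Σy)/n = 2008.3 − 3505.371429 = -1497.071429
b = Sxy/Sxx = -1497.071429/961.714286 = -1.556670
a = ȳ − b·x̄ = 24.342857 − (-1.556670)·20.571429 = 56.365775
ŷ(16) = a + b·16 = 56.365775 + (-1.556670)·16 = 31.459061

31.459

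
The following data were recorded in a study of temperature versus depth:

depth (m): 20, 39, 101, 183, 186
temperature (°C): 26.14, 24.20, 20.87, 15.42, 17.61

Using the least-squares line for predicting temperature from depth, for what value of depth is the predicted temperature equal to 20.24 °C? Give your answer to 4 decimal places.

116.6617

n = 5, Σx = 529, Σy = 104.24, Σxy = 9671.79, Σx² = 80207
Sxx = Σx² − (Σx)²/n = 80207 − 55968.2 = 24238.8
Sxy = Σxy − (Σx)(Σy)/n = 9671.79 − 11028.592 = -1356.802
b = Sxy/Sxx = -1356.802/24238.8 = -0.055976
a = ȳ − b·x̄ = 20.848 − (-0.055976)·105.8 = 26.770309
Set a + b·x = 20.24: x = (20.24 − 26.770309) / (-0.055976) = 116.661710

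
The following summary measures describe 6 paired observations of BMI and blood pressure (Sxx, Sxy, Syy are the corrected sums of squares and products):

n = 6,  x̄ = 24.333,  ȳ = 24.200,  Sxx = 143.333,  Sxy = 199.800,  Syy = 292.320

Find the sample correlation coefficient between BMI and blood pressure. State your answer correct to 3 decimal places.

0.976

r = Sxy/√(Sxx·Syy) = 199.8/√(41899.10256) = 199.8/204.692703 = 0.976097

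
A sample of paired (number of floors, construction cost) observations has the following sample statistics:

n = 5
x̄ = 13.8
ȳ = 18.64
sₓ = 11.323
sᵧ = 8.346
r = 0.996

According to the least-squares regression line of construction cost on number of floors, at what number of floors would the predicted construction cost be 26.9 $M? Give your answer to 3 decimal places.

b = r · sᵧ/sₓ = 0.996 · 8.346/11.323 = 0.734135
a = ȳ − b·x̄ = 18.64 − 0.734135·13.8 = 8.508930
Set a + b·x = 26.9: x = (26.9 − 8.508930) / 0.734135 = 25.051329

25.051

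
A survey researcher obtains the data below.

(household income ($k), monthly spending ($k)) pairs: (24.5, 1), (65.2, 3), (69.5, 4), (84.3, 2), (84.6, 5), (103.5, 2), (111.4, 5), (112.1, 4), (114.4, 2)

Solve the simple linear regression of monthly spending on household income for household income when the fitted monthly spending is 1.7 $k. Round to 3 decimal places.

n = 9, Σx = 769.5, Σy = 28, Σxy = 2530.9, Σx² = 72721.17
Sxx = Σx² − (Σx)²/n = 72721.17 − 65792.25 = 6928.92
Sxy = Σxy − (Σx)(Σy)/n = 2530.9 − 2394 = 136.9
b = Sxy/Sxx = 136.9/6928.92 = 0.019758
a = ȳ − b·x̄ = 3.111111 − 0.019758·85.5 = 1.421822
Set a + b·x = 1.7: x = (1.7 − 1.421822) / 0.019758 = 14.079430

14.079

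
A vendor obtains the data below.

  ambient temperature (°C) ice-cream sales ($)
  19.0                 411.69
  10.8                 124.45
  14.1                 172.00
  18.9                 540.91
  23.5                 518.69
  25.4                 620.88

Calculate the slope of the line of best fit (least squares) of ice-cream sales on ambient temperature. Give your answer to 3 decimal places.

n = 6, Σx = 111.7, Σy = 2388.62, Σxy = 49774.136, Σx² = 2231.07
Sxx = Σx² − (Σx)²/n = 2231.07 − 2079.481667 = 151.588333
Sxy = Σxy − (Σx)(Σy)/n = 49774.136 − 44468.142333 = 5305.993667
b = Sxy/Sxx = 5305.993667/151.588333 = 35.002652

35.003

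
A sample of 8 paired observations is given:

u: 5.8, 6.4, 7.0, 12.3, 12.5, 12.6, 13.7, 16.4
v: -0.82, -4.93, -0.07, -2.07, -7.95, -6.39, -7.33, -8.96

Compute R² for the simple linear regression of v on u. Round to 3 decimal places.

0.593

n = 8, Σx = 86.7, Σy = -38.52, Σxy = -489.513, Σx² = 1046.55, Σy² = 267.3122
Sxx = Σx² − (Σx)²/n = 1046.55 − 939.61125 = 106.93875
Sxy = Σxy − (Σx)(Σy)/n = -489.513 − (-417.4605) = -72.0525
Syy = Σy² − (Σy)²/n = 267.3122 − 185.4738 = 81.8384
R² = Sxy²/(Sxx·Syy) = (-72.0525)²/(106.93875·81.8384) = 0.593206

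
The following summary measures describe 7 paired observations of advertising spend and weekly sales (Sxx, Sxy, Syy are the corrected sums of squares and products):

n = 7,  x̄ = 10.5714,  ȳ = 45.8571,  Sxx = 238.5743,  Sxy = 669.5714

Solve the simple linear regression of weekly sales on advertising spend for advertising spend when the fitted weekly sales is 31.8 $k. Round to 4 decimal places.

5.5627

b = Sxy/Sxx = 669.5714/238.5743 = 2.806553
a = ȳ − b·x̄ = 45.8571 − 2.806553·10.5714 = 16.187906
Set a + b·x = 31.8: x = (31.8 − 16.187906) / 2.806553 = 5.562729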